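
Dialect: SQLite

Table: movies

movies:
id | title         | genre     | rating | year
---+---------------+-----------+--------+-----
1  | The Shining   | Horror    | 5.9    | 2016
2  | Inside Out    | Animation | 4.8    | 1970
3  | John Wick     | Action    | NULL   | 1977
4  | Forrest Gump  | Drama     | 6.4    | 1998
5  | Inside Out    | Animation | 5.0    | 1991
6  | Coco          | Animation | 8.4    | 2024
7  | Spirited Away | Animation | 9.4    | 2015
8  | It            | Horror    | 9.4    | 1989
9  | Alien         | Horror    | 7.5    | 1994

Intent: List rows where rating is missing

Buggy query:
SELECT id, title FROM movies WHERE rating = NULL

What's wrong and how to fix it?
Bug: '= NULL' is always unknown in SQL three-valued logic, so no rows match

Fix: Use IS NULL to test for NULL

Corrected query:
SELECT id, title FROM movies WHERE rating IS NULL

Result:
id | title    
---+----------
3  | John Wick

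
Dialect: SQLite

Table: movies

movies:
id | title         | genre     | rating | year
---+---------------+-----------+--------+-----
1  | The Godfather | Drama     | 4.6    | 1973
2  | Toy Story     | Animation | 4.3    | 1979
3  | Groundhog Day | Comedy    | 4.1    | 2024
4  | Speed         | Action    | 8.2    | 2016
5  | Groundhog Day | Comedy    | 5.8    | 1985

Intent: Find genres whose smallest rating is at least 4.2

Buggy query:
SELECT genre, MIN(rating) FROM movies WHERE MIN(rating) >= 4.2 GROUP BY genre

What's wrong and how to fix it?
Bug: Aggregates like MIN are computed per group after WHERE runs

Fix: Use HAVING for the per-group MIN condition

Corrected query:
SELECT genre, MIN(rating) FROM movies GROUP BY genre HAVING MIN(rating) >= 4.2

Result:
genre     | MIN(rating)
----------+------------
Action    | 8.2        
Animation | 4.3        
Drama     | 4.6        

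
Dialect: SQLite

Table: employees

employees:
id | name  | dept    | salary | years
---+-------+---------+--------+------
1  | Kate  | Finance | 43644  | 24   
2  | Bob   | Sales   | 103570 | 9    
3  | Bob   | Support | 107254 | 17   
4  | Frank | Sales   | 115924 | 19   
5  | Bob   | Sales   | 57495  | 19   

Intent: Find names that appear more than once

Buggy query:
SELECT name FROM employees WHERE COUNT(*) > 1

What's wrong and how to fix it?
Bug: WHERE can't reference COUNT(*); aggregates are computed after WHERE

Fix: GROUP BY name, then filter groups with HAVING COUNT(*) > 1

Corrected query:
SELECT name FROM employees GROUP BY name HAVING COUNT(*) > 1

Result:
name
----
Bob 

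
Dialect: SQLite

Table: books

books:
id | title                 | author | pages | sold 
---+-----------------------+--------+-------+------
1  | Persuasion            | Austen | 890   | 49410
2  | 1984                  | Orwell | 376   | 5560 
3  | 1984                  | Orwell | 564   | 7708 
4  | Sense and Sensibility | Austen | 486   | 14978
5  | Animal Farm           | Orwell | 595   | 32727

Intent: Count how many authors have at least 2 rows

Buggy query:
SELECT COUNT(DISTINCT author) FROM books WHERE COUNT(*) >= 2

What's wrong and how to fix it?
Bug: COUNT(*) cannot appear in WHERE; the per-group count doesn't exist yet

Fix: Use a subquery that GROUPs and filters with HAVING, then count its rows

Corrected query:
SELECT COUNT(*) FROM (SELECT author FROM books GROUP BY author HAVING COUNT(*) >= 2)

Result:
COUNT(*)
--------
2       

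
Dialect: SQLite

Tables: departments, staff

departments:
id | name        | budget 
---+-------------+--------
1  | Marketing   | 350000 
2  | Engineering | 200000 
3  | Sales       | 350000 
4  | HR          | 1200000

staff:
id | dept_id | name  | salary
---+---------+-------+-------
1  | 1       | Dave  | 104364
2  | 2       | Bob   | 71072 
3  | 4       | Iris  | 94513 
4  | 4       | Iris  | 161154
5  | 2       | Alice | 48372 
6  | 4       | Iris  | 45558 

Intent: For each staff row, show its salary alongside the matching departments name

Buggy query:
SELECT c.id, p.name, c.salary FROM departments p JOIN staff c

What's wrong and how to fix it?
Bug: Missing join condition: each staff row is matched to all departments rows instead of just its own

Fix: Specify the join condition linking the foreign key to the parent id

Corrected query:
SELECT c.id, p.name, c.salary FROM departments p JOIN staff c ON c.dept_id = p.id

Result:
id | name        | salary
---+-------------+-------
1  | Marketing   | 104364
2  | Engineering | 71072 
3  | HR          | 94513 
4  | HR          | 161154
5  | Engineering | 48372 
6  | HR          | 45558 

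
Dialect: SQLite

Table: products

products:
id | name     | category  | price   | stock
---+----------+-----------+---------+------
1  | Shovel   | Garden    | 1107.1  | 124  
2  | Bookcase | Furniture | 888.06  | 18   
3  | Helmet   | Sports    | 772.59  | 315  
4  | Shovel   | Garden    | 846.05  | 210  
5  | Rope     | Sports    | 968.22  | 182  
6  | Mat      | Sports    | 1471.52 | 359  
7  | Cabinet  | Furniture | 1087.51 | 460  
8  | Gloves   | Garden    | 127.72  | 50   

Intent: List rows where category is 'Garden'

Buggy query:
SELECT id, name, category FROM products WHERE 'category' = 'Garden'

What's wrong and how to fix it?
Bug: 'category' in single quotes is a string literal, not the column; the comparison is literal-vs-literal and never true

Fix: Reference the column as category without single quotes

Corrected query:
SELECT id, name, category FROM products WHERE category = 'Garden'

Result:
id | name   | category
---+--------+---------
1  | Shovel | Garden  
4  | Shovel | Garden  
8  | Gloves | Garden  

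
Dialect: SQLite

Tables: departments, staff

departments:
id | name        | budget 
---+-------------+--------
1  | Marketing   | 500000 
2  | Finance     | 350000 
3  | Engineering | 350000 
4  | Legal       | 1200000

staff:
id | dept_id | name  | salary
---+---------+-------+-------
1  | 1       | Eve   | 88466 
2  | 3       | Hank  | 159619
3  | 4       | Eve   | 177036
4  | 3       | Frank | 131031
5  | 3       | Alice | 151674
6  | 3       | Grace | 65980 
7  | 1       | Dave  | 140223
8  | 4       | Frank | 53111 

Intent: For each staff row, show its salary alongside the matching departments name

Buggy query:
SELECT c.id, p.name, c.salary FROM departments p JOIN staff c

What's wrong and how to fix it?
Bug: Missing join condition: each staff row is matched to all departments rows instead of just its own

Fix: Specify the join condition linking the foreign key to the parent id

Corrected query:
SELECT c.id, p.name, c.salary FROM departments p JOIN staff c ON c.dept_id = p.id

Result:
id | name        | salary
---+-------------+-------
1  | Marketing   | 88466 
2  | Engineering | 159619
3  | Legal       | 177036
4  | Engineering | 131031
5  | Engineering | 151674
6  | Engineering | 65980 
7  | Marketing   | 140223
8  | Legal       | 53111 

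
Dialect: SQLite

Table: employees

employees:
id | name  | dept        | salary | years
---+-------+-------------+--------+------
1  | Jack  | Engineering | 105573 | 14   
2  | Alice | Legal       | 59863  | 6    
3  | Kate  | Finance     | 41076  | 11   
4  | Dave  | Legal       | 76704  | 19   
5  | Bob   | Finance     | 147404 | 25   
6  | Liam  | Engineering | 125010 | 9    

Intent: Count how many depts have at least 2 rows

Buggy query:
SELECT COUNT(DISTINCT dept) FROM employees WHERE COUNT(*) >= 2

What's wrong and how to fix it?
Bug: COUNT(*) cannot appear in WHERE; the per-group count doesn't exist yet

Fix: Group first with HAVING COUNT(*) >= 2, then COUNT the resulting groups

Corrected query:
SELECT COUNT(*) FROM (SELECT dept FROM employees GROUP BY dept HAVING COUNT(*) >= 2)

Result:
COUNT(*)
--------
3       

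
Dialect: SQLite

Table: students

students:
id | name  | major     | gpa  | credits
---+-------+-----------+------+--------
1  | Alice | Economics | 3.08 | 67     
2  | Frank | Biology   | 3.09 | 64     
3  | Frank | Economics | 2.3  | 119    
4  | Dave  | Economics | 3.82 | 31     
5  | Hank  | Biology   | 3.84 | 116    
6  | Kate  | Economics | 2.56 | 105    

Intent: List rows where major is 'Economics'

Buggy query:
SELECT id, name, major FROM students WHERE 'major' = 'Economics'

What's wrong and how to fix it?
Bug: Single quotes denote string literals in SQL; the column name is being compared as a constant string

Fix: Reference the column as major without single quotes

Corrected query:
SELECT id, name, major FROM students WHERE major = 'Economics'

Result:
id | name  | major    
---+-------+----------
1  | Alice | Economics
3  | Frank | Economics
4  | Dave  | Economics
6  | Kate  | Economics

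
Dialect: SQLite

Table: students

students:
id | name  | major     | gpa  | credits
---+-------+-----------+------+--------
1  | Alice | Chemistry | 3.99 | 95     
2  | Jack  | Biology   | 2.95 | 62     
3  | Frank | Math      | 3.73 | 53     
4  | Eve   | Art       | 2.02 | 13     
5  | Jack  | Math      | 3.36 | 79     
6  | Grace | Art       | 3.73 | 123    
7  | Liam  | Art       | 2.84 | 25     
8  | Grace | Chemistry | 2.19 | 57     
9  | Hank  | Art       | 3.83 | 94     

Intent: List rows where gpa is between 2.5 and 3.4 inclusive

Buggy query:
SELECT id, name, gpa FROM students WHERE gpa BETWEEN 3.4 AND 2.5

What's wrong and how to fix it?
Bug: BETWEEN expects the lower bound first; with 3.4 AND 2.5 the range is empty

Fix: Write BETWEEN 2.5 AND 3.4

Corrected query:
SELECT id, name, gpa FROM students WHERE gpa BETWEEN 2.5 AND 3.4

Result:
id | name | gpa 
---+------+-----
2  | Jack | 2.95
5  | Jack | 3.36
7  | Liam | 2.84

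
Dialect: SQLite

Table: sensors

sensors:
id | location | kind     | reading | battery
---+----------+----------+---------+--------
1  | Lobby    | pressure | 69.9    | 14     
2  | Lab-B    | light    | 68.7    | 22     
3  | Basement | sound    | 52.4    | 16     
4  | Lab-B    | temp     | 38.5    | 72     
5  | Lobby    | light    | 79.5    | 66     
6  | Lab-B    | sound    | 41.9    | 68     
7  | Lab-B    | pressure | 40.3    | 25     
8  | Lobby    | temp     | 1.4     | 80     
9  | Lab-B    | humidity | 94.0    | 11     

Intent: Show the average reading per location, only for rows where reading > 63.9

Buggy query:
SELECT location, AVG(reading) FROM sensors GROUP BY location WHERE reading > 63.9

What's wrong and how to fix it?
Bug: Row-level WHERE must come before GROUP BY in the clause order

Fix: Place WHERE between FROM and GROUP BY

Corrected query:
SELECT location, AVG(reading) FROM sensors WHERE reading > 63.9 GROUP BY location

Result:
location | AVG(reading)
---------+-------------
Lab-B    | 81.35       
Lobby    | 74.7        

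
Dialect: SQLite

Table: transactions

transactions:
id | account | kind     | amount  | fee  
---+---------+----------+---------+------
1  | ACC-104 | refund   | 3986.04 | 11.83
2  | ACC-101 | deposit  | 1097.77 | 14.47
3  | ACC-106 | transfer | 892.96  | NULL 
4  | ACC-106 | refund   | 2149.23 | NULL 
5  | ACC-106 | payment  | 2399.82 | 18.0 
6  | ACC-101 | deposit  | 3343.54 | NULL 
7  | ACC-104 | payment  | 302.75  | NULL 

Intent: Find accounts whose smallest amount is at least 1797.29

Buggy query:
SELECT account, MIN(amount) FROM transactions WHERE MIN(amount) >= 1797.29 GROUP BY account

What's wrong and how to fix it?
Bug: MIN() in WHERE is a misuse of aggregate

Fix: Use HAVING for the per-group MIN condition

Corrected query:
SELECT account, MIN(amount) FROM transactions GROUP BY account HAVING MIN(amount) >= 1797.29

Result:
(no rows)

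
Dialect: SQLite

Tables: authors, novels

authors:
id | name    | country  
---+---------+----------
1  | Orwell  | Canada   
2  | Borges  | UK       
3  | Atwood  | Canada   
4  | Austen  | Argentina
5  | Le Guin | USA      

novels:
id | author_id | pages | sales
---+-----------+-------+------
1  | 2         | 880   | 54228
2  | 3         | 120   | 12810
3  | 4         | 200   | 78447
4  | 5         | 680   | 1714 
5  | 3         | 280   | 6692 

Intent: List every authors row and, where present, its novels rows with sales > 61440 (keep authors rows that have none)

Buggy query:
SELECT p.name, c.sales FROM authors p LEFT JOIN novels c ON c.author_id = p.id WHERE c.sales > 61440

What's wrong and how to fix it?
Bug: Filtering c.sales in WHERE discards the NULL rows produced by LEFT JOIN, turning it into an inner join

Fix: Move the right-table condition into the ON clause so unmatched parents are kept

Corrected query:
SELECT p.name, c.sales FROM authors p LEFT JOIN novels c ON c.author_id = p.id AND c.sales > 61440

Result:
name    | sales
--------+------
Orwell  | NULL 
Borges  | NULL 
Atwood  | NULL 
Austen  | 78447
Le Guin | NULL 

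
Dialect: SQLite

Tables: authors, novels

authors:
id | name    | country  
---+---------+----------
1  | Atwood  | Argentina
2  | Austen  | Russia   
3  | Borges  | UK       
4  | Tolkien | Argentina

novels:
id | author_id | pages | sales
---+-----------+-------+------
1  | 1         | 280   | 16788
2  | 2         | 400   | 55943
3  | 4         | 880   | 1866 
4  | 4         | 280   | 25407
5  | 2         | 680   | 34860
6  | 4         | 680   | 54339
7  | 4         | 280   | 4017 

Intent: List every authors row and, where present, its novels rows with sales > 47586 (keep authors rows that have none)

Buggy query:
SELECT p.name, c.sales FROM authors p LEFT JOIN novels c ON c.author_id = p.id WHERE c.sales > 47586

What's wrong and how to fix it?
Bug: Filtering c.sales in WHERE discards the NULL rows produced by LEFT JOIN, turning it into an inner join

Fix: Put 'c.sales > 47586' in the JOIN's ON clause instead of WHERE

Corrected query:
SELECT p.name, c.sales FROM authors p LEFT JOIN novels c ON c.author_id = p.id AND c.sales > 47586

Result:
name    | sales
--------+------
Atwood  | NULL 
Austen  | 55943
Borges  | NULL 
Tolkien | 54339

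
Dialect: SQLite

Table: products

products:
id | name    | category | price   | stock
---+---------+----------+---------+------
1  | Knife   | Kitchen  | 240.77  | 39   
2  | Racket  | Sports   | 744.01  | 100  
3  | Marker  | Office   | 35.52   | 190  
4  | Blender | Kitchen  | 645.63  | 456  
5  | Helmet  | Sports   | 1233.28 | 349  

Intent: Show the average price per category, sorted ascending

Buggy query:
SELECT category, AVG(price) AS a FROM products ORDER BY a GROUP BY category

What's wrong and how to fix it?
Bug: GROUP BY must precede ORDER BY

Fix: Move ORDER BY to the end, after GROUP BY

Corrected query:
SELECT category, AVG(price) AS a FROM products GROUP BY category ORDER BY a

Result:
category | a      
---------+--------
Office   | 35.52  
Kitchen  | 443.2  
Sports   | 988.645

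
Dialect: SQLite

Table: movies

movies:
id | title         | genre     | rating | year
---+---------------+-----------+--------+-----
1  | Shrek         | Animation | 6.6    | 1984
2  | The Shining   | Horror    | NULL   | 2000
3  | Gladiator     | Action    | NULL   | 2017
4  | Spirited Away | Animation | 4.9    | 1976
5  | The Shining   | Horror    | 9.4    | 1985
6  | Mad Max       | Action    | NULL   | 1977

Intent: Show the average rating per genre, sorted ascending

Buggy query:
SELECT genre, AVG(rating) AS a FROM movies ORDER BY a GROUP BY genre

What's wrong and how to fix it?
Bug: GROUP BY must precede ORDER BY

Fix: Move ORDER BY to the end, after GROUP BY

Corrected query:
SELECT genre, AVG(rating) AS a FROM movies GROUP BY genre ORDER BY a

Result:
genre     | a   
----------+-----
Action    | NULL
Animation | 5.75
Horror    | 9.4 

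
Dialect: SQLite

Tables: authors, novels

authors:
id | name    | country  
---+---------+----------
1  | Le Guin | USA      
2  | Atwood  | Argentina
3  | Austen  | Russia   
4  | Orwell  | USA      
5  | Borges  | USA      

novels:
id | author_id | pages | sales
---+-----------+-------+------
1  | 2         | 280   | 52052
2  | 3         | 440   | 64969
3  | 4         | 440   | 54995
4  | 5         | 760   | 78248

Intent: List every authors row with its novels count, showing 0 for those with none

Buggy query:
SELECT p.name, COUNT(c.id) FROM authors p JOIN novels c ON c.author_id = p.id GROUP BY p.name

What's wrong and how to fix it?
Bug: INNER JOIN drops authors rows that have no matching novels rows

Fix: Use LEFT JOIN so parents without children still appear (COUNT(c.id) gives 0)

Corrected query:
SELECT p.name, COUNT(c.id) FROM authors p LEFT JOIN novels c ON c.author_id = p.id GROUP BY p.name

Result:
name    | COUNT(c.id)
--------+------------
Atwood  | 1          
Austen  | 1          
Borges  | 1          
Le Guin | 0          
Orwell  | 1          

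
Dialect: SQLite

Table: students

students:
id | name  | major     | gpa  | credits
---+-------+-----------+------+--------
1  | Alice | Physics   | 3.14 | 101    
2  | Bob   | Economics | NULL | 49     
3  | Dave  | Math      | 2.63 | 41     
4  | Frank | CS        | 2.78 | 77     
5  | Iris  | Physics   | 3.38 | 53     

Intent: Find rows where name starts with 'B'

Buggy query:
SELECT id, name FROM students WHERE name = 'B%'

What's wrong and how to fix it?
Bug: '=' compares the literal string including the % character; pattern matching needs LIKE

Fix: Use LIKE for wildcard pattern matching

Corrected query:
SELECT id, name FROM students WHERE name LIKE 'B%'

Result:
id | name
---+-----
2  | Bob 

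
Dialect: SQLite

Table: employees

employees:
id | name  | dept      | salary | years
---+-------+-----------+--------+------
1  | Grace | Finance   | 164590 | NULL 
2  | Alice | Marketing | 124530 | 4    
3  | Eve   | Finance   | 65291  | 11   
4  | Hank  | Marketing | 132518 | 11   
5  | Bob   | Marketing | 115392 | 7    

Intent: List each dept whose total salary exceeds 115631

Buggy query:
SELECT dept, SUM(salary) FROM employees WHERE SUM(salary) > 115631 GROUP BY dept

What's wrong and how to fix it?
Bug: Aggregate functions cannot appear in a WHERE clause

Fix: Use HAVING (which filters groups after aggregation) instead of WHERE

Corrected query:
SELECT dept, SUM(salary) FROM employees GROUP BY dept HAVING SUM(salary) > 115631

Result:
dept      | SUM(salary)
----------+------------
Finance   | 229881     
Marketing | 372440     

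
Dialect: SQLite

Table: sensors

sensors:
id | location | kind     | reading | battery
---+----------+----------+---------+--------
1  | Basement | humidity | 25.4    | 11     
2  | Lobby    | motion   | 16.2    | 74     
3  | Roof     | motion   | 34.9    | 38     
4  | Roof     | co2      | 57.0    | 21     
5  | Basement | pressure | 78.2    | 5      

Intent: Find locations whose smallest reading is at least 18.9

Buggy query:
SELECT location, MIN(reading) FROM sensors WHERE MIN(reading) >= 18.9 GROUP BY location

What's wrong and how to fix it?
Bug: MIN() in WHERE is a misuse of aggregate

Fix: Use HAVING for the per-group MIN condition

Corrected query:
SELECT location, MIN(reading) FROM sensors GROUP BY location HAVING MIN(reading) >= 18.9

Result:
location | MIN(reading)
---------+-------------
Basement | 25.4        
Roof     | 34.9        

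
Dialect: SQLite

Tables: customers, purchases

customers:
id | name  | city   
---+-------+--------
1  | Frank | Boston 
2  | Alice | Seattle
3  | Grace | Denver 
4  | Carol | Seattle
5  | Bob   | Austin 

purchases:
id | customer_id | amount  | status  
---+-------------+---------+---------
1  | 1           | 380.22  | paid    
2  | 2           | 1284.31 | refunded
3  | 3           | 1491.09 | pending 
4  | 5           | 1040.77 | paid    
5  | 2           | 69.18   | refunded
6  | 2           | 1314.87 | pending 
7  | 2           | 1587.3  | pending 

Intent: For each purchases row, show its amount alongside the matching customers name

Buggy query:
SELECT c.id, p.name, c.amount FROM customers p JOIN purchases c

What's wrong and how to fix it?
Bug: JOIN with no ON clause produces a cartesian product; every purchases row pairs with every customers row

Fix: Add ON c.customer_id = p.id to the JOIN

Corrected query:
SELECT c.id, p.name, c.amount FROM customers p JOIN purchases c ON c.customer_id = p.id

Result:
id | name  | amount 
---+-------+--------
1  | Frank | 380.22 
2  | Alice | 1284.31
3  | Grace | 1491.09
4  | Bob   | 1040.77
5  | Alice | 69.18  
6  | Alice | 1314.87
7  | Alice | 1587.3 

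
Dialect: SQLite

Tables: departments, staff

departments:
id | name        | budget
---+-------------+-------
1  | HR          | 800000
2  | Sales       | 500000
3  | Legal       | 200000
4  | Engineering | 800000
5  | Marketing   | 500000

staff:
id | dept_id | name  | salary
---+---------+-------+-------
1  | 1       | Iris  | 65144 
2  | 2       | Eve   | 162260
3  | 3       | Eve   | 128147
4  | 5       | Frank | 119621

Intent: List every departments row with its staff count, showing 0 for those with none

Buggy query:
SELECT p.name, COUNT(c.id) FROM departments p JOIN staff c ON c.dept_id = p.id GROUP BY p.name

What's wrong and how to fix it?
Bug: INNER JOIN drops departments rows that have no matching staff rows

Fix: Use LEFT JOIN so parents without children still appear (COUNT(c.id) gives 0)

Corrected query:
SELECT p.name, COUNT(c.id) FROM departments p LEFT JOIN staff c ON c.dept_id = p.id GROUP BY p.name

Result:
name        | COUNT(c.id)
------------+------------
Engineering | 0          
HR          | 1          
Legal       | 1          
Marketing   | 1          
Sales       | 1          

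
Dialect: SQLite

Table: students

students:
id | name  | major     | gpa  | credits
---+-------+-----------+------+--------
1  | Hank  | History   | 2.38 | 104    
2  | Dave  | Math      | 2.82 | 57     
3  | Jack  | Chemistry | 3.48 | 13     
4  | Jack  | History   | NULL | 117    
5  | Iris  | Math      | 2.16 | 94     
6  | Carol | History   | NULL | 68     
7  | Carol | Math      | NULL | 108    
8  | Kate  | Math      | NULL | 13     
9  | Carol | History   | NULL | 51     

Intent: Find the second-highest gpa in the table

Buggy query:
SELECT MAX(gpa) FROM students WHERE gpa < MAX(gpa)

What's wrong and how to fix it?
Bug: MAX(gpa) on the right of the comparison is an aggregate-in-WHERE error

Fix: Put the inner MAX in a scalar subquery

Corrected query:
SELECT MAX(gpa) FROM students WHERE gpa < (SELECT MAX(gpa) FROM students)

Result:
MAX(gpa)
--------
2.82    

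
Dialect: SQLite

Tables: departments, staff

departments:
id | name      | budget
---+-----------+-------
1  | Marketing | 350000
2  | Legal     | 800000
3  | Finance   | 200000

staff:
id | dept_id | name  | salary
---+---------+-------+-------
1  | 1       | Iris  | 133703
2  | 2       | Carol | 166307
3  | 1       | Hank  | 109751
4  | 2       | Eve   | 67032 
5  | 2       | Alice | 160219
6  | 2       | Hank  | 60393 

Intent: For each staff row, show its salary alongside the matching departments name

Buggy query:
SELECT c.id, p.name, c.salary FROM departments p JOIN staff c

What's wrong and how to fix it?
Bug: JOIN with no ON clause produces a cartesian product; every staff row pairs with every departments row

Fix: Specify the join condition linking the foreign key to the parent id

Corrected query:
SELECT c.id, p.name, c.salary FROM departments p JOIN staff c ON c.dept_id = p.id

Result:
id | name      | salary
---+-----------+-------
1  | Marketing | 133703
2  | Legal     | 166307
3  | Marketing | 109751
4  | Legal     | 67032 
5  | Legal     | 160219
6  | Legal     | 60393 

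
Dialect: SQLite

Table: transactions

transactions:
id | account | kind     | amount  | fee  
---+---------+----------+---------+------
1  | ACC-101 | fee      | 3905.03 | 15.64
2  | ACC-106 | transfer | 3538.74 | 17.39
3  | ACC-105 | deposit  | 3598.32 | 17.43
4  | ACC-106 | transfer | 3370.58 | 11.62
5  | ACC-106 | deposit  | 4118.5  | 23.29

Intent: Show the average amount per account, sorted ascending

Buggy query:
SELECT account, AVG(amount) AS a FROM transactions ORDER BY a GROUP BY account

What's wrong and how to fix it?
Bug: ORDER BY appears before GROUP BY; SQL clause order requires GROUP BY first

Fix: Reorder: SELECT … FROM … GROUP BY … ORDER BY …

Corrected query:
SELECT account, AVG(amount) AS a FROM transactions GROUP BY account ORDER BY a

Result:
account | a      
--------+--------
ACC-105 | 3598.32
ACC-106 | 3675.94
ACC-101 | 3905.03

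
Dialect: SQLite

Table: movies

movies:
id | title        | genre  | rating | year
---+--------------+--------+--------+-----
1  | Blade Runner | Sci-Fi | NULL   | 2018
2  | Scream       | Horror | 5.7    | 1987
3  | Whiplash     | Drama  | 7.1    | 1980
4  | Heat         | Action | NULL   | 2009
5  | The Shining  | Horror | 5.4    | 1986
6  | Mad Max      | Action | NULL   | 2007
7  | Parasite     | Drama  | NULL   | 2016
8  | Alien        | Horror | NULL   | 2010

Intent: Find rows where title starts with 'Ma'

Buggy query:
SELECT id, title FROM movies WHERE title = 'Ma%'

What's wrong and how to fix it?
Bug: '=' compares the literal string including the % character; pattern matching needs LIKE

Fix: Replace '=' with LIKE so 'Ma%' is treated as a pattern

Corrected query:
SELECT id, title FROM movies WHERE title LIKE 'Ma%'

Result:
id | title  
---+--------
6  | Mad Max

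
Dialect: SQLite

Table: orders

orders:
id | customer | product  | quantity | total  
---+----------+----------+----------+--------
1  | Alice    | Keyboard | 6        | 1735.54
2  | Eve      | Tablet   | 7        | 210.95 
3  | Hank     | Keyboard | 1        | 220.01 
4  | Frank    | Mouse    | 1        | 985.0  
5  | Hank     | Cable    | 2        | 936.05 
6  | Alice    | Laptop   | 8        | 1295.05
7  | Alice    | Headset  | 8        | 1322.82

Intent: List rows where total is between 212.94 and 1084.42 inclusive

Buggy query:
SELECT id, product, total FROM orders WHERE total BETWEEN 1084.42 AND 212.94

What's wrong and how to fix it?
Bug: The bounds are reversed; BETWEEN a AND b requires a <= b to match anything

Fix: Write BETWEEN 212.94 AND 1084.42

Corrected query:
SELECT id, product, total FROM orders WHERE total BETWEEN 212.94 AND 1084.42

Result:
id | product  | total 
---+----------+-------
3  | Keyboard | 220.01
4  | Mouse    | 985   
5  | Cable    | 936.05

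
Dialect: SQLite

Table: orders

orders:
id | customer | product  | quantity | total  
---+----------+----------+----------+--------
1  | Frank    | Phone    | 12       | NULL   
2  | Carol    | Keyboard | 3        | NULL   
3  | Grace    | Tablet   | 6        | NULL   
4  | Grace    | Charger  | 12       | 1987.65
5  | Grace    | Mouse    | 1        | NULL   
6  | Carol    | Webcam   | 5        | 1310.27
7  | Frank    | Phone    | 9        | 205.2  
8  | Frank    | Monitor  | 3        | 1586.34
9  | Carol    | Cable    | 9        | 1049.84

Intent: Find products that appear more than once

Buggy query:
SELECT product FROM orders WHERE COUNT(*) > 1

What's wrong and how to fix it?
Bug: COUNT(*) is an aggregate and cannot be used in WHERE

Fix: GROUP BY product, then filter groups with HAVING COUNT(*) > 1

Corrected query:
SELECT product FROM orders GROUP BY product HAVING COUNT(*) > 1

Result:
product
-------
Phone  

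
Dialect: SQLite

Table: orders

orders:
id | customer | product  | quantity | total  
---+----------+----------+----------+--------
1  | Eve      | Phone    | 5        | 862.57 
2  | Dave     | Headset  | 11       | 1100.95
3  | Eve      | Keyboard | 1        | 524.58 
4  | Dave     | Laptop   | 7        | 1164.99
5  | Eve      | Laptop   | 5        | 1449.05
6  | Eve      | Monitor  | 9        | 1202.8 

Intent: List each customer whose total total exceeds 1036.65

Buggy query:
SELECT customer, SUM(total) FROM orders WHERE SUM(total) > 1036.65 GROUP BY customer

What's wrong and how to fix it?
Bug: Aggregate functions cannot appear in a WHERE clause

Fix: Move the aggregate condition to a HAVING clause

Corrected query:
SELECT customer, SUM(total) FROM orders GROUP BY customer HAVING SUM(total) > 1036.65

Result:
customer | SUM(total)
---------+-----------
Dave     | 2265.94   
Eve      | 4039      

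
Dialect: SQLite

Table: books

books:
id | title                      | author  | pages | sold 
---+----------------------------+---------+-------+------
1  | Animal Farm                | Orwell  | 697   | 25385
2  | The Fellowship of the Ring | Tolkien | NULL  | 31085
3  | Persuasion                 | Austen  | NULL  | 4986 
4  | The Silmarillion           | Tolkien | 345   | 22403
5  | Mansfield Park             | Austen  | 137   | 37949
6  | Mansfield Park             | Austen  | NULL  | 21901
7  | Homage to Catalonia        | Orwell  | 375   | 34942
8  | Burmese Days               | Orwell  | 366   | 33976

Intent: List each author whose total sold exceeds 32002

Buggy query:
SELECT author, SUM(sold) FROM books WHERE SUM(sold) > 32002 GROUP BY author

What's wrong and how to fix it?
Bug: WHERE runs before GROUP BY, so aggregates aren't available there

Fix: Move the aggregate condition to a HAVING clause

Corrected query:
SELECT author, SUM(sold) FROM books GROUP BY author HAVING SUM(sold) > 32002

Result:
author  | SUM(sold)
--------+----------
Austen  | 64836    
Orwell  | 94303    
Tolkien | 53488    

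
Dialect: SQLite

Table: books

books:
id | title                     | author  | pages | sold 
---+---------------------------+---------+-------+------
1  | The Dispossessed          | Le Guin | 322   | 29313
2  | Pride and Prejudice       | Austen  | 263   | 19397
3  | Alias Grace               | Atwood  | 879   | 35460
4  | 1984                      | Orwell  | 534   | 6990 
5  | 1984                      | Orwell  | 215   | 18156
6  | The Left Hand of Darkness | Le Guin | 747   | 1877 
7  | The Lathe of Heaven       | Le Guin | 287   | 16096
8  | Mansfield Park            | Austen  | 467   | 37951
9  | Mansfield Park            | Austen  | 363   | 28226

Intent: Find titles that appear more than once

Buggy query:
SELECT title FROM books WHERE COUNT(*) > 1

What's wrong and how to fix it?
Bug: WHERE can't reference COUNT(*); aggregates are computed after WHERE

Fix: GROUP BY title, then filter groups with HAVING COUNT(*) > 1

Corrected query:
SELECT title FROM books GROUP BY title HAVING COUNT(*) > 1

Result:
title         
--------------
1984          
Mansfield Park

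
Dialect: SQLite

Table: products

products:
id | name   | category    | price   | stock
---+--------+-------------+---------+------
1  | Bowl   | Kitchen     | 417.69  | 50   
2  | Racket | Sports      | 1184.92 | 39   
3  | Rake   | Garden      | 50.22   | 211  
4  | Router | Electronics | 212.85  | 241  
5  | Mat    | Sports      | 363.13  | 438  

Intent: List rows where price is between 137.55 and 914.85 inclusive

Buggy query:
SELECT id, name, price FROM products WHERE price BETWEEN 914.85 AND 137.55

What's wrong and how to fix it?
Bug: BETWEEN expects the lower bound first; with 914.85 AND 137.55 the range is empty

Fix: Swap the bounds so the smaller value comes first

Corrected query:
SELECT id, name, price FROM products WHERE price BETWEEN 137.55 AND 914.85

Result:
id | name   | price 
---+--------+-------
1  | Bowl   | 417.69
4  | Router | 212.85
5  | Mat    | 363.13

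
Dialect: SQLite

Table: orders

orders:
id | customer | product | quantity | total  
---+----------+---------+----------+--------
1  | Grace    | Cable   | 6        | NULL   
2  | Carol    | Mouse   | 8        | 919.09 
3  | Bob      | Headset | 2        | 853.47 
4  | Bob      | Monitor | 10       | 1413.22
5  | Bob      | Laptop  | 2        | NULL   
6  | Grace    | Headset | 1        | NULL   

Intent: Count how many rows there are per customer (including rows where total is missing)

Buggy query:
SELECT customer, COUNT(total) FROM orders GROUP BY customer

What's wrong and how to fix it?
Bug: COUNT(column) counts non-NULL values only; rows with NULL total aren't counted

Fix: Replace COUNT(total) with COUNT(*)

Corrected query:
SELECT customer, COUNT(*) FROM orders GROUP BY customer

Result:
customer | COUNT(*)
---------+---------
Bob      | 3       
Carol    | 1       
Grace    | 2       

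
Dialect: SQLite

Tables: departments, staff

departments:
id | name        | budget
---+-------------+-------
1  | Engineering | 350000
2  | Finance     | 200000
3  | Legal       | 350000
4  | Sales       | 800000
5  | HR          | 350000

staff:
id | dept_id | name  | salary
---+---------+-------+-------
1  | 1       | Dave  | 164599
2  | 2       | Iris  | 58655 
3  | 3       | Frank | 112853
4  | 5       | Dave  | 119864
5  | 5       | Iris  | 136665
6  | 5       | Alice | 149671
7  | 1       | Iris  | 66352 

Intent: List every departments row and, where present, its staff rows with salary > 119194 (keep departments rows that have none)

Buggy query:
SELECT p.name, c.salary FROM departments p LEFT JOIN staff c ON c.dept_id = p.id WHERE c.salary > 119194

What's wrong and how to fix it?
Bug: A WHERE condition on the right-hand table after LEFT JOIN drops unmatched parents

Fix: Put 'c.salary > 119194' in the JOIN's ON clause instead of WHERE

Corrected query:
SELECT p.name, c.salary FROM departments p LEFT JOIN staff c ON c.dept_id = p.id AND c.salary > 119194

Result:
name        | salary
------------+-------
Engineering | 164599
Finance     | NULL  
Legal       | NULL  
Sales       | NULL  
HR          | 119864
HR          | 136665
HR          | 149671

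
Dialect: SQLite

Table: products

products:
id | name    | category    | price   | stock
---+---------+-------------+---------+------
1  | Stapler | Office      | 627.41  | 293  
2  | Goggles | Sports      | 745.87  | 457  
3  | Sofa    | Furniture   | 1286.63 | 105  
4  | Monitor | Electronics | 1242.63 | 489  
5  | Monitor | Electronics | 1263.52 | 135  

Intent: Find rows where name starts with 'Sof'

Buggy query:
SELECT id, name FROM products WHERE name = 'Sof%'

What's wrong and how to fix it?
Bug: Wildcards only work with LIKE; '=' treats '%' as a literal character

Fix: Replace '=' with LIKE so 'Sof%' is treated as a pattern

Corrected query:
SELECT id, name FROM products WHERE name LIKE 'Sof%'

Result:
id | name
---+-----
3  | Sofa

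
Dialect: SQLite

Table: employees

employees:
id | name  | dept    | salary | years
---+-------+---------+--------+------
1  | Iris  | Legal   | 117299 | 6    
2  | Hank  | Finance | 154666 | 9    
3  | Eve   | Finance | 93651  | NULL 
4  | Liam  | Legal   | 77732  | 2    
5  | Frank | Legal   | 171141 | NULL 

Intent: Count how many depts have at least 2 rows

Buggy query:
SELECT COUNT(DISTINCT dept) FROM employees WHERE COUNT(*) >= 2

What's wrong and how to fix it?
Bug: WHERE filters individual rows, not groups, so a group-level COUNT is invalid there

Fix: Group first with HAVING COUNT(*) >= 2, then COUNT the resulting groups

Corrected query:
SELECT COUNT(*) FROM (SELECT dept FROM employees GROUP BY dept HAVING COUNT(*) >= 2)

Result:
COUNT(*)
--------
2       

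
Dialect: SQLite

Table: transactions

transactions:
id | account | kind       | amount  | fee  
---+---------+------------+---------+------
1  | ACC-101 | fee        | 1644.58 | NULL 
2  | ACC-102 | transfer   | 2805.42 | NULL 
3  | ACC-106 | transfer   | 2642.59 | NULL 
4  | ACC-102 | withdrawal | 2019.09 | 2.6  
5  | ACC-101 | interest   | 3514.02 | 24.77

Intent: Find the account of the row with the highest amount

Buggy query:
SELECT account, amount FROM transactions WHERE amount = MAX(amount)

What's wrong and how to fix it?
Bug: MAX(amount) is an aggregate and cannot be used directly in WHERE

Fix: Use a subquery: WHERE amount = (SELECT MAX(amount) FROM transactions)

Corrected query:
SELECT account, amount FROM transactions WHERE amount = (SELECT MAX(amount) FROM transactions)

Result:
account | amount 
--------+--------
ACC-101 | 3514.02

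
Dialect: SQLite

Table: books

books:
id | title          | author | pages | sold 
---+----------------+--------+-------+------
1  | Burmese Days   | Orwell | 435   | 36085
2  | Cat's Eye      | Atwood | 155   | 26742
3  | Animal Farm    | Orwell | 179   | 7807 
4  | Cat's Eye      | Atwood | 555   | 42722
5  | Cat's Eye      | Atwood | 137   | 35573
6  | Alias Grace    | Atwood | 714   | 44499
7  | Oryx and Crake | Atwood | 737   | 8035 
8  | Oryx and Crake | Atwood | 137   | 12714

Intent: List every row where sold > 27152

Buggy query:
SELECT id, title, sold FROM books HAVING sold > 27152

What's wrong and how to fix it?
Bug: This is a non-aggregate query (no GROUP BY, no aggregates), so in SQLite the HAVING clause is invalid here; a row-level condition belongs in WHERE

Fix: Replace HAVING with WHERE since the condition applies to individual rows

Corrected query:
SELECT id, title, sold FROM books WHERE sold > 27152

Result:
id | title        | sold 
---+--------------+------
1  | Burmese Days | 36085
4  | Cat's Eye    | 42722
5  | Cat's Eye    | 35573
6  | Alias Grace  | 44499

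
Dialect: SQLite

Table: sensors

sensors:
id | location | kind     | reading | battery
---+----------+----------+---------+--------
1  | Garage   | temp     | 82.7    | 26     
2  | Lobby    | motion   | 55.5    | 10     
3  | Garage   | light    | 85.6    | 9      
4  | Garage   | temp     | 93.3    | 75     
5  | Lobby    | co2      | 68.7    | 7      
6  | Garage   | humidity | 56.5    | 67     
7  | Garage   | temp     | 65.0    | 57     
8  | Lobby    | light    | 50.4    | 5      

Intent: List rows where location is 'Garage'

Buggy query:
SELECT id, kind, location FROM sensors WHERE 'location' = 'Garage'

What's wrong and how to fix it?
Bug: 'location' in single quotes is a string literal, not the column; the comparison is literal-vs-literal and never true

Fix: Remove the quotes around the column name (or use double quotes for an identifier)

Corrected query:
SELECT id, kind, location FROM sensors WHERE location = 'Garage'

Result:
id | kind     | location
---+----------+---------
1  | temp     | Garage  
3  | light    | Garage  
4  | temp     | Garage  
6  | humidity | Garage  
7  | temp     | Garage  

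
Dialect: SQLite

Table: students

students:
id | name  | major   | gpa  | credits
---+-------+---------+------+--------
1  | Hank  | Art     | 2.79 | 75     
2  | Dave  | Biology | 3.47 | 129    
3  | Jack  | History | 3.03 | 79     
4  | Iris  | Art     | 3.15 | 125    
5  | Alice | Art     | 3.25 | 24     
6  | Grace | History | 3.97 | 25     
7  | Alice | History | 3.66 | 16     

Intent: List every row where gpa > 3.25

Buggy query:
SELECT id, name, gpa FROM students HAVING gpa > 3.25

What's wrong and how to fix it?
Bug: This is a non-aggregate query (no GROUP BY, no aggregates), so in SQLite the HAVING clause is invalid here; a row-level condition belongs in WHERE

Fix: Replace HAVING with WHERE since the condition applies to individual rows

Corrected query:
SELECT id, name, gpa FROM students WHERE gpa > 3.25

Result:
id | name  | gpa 
---+-------+-----
2  | Dave  | 3.47
6  | Grace | 3.97
7  | Alice | 3.66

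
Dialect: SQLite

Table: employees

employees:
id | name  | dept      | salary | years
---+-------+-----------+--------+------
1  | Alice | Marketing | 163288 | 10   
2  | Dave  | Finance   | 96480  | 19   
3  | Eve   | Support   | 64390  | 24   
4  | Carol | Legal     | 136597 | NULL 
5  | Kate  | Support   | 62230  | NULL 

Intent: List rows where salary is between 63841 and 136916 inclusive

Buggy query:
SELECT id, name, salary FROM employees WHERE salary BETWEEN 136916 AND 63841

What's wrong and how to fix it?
Bug: The bounds are reversed; BETWEEN a AND b requires a <= b to match anything

Fix: Write BETWEEN 63841 AND 136916

Corrected query:
SELECT id, name, salary FROM employees WHERE salary BETWEEN 63841 AND 136916

Result:
id | name  | salary
---+-------+-------
2  | Dave  | 96480 
3  | Eve   | 64390 
4  | Carol | 136597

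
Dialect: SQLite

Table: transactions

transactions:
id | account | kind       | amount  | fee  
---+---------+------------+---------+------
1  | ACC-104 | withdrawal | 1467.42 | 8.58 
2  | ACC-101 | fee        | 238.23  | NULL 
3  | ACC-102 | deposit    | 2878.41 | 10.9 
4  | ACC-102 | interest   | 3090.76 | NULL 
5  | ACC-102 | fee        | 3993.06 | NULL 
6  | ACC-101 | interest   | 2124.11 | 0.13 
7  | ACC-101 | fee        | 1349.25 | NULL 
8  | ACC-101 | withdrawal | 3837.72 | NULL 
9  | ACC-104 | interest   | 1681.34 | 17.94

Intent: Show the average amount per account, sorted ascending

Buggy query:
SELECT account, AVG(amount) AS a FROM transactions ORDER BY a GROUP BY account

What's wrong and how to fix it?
Bug: GROUP BY must precede ORDER BY

Fix: Reorder: SELECT … FROM … GROUP BY … ORDER BY …

Corrected query:
SELECT account, AVG(amount) AS a FROM transactions GROUP BY account ORDER BY a

Result:
account | a          
--------+------------
ACC-104 | 1574.38    
ACC-101 | 1887.3275  
ACC-102 | 3320.743333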